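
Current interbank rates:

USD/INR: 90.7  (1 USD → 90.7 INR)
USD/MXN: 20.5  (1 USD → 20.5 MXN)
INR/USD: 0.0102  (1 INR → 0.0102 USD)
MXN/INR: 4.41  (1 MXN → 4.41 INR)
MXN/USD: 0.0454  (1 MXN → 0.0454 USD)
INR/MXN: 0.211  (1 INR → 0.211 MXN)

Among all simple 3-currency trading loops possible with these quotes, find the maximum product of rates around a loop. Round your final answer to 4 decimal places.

INR→USD→MXN→INR: 0.0102 × 20.5 × 4.41 = 0.92213
INR→MXN→USD→INR: 0.211 × 0.0454 × 90.7 = 0.86885
Maximum is INR→USD→MXN→INR at 0.9221; no arbitrage — every cycle loses value.

0.9221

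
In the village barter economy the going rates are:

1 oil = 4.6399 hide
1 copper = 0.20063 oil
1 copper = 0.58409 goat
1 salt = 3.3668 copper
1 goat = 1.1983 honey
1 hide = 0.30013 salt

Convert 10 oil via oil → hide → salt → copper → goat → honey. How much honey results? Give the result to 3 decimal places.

10 oil × 4.6399 = 46.399 hide
46.399 hide × 0.30013 = 13.92573187 salt
13.92573187 salt × 3.3668 = 46.885154059916 copper
46.885154059916 copper × 0.58409 = 27.38514963485633644 goat
27.38514963485633644 goat × 1.1983 = 32.815624807448347956052 honey

32.816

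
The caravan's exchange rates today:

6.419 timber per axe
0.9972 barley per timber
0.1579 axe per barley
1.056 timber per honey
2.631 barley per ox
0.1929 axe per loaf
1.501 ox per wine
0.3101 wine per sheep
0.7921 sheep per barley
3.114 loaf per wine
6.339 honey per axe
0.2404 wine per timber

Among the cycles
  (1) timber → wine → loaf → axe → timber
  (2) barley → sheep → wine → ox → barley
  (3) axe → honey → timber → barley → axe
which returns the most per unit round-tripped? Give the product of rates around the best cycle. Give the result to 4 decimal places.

(1) 0.2404 × 3.114 × 0.1929 × 6.419 = 0.92694
(2) 0.7921 × 0.3101 × 1.501 × 2.631 = 0.97003
(3) 6.339 × 1.056 × 0.9972 × 0.1579 = 1.05402
Highest is cycle (3) at 1.0540 (>1, arbitrage).

1.0540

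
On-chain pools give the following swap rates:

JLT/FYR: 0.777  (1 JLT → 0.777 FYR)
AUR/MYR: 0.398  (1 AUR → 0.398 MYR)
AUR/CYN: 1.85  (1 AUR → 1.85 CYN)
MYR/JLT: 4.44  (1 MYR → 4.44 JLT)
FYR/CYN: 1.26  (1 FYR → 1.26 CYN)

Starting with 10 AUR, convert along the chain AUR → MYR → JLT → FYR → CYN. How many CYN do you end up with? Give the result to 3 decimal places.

17.300

10 AUR × 0.398 = 3.98 MYR
3.98 MYR × 4.44 = 17.6712 JLT
17.6712 JLT × 0.777 = 13.7305224 FYR
13.7305224 FYR × 1.26 = 17.300458224 CYN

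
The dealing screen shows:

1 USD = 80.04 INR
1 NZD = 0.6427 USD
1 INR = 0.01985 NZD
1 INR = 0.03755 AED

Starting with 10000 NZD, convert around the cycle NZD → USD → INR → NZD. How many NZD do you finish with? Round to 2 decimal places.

10211.18

10000 NZD × 0.6427 = 6427 USD
6427 USD × 80.04 = 514417.08 INR
514417.08 INR × 0.01985 = 10211.179038 NZD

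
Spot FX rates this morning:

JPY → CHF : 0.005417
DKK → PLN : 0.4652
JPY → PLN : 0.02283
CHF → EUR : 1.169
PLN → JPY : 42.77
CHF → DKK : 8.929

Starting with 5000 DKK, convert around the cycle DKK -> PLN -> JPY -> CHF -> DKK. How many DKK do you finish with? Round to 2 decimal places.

4811.83

5000 DKK × 0.4652 = 2326 PLN
2326 PLN × 42.77 = 99483.02 JPY
99483.02 JPY × 0.005417 = 538.89951934 CHF
538.89951934 CHF × 8.929 = 4811.83380818686 DKK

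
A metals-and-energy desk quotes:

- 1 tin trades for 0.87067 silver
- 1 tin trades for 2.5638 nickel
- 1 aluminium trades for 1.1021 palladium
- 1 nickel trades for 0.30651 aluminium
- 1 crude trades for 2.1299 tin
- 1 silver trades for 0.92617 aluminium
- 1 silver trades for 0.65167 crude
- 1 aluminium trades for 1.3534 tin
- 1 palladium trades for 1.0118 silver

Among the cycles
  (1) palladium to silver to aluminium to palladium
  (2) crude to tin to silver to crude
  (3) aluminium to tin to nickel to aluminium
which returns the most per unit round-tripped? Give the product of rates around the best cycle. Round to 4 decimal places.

(1) 1.0118 × 0.92617 × 1.1021 = 1.03278
(2) 2.1299 × 0.87067 × 0.65167 = 1.20848
(3) 1.3534 × 2.5638 × 0.30651 = 1.06354
Highest is cycle (2) at 1.2085 (>1, arbitrage).

1.2085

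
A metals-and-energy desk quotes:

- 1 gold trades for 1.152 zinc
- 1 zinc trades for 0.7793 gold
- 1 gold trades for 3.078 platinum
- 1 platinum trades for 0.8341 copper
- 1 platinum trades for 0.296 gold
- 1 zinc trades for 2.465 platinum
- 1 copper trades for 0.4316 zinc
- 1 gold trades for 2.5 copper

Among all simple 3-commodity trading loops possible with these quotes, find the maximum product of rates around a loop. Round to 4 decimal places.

platinum→copper→zinc→platinum: 0.8341 × 0.4316 × 2.465 = 0.88739
gold→copper→zinc→gold: 2.5 × 0.4316 × 0.7793 = 0.84086
platinum→gold→zinc→platinum: 0.296 × 1.152 × 2.465 = 0.84055
Maximum is platinum→copper→zinc→platinum at 0.8874; no arbitrage — every cycle loses value.

0.8874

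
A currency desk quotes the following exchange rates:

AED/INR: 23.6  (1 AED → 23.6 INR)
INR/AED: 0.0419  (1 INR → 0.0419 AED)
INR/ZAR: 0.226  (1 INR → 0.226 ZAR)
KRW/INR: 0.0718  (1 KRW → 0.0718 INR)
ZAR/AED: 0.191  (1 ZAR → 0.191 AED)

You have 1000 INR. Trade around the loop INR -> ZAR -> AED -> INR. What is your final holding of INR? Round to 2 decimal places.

1018.72

1000 INR × 0.226 = 226 ZAR
226 ZAR × 0.191 = 43.166 AED
43.166 AED × 23.6 = 1018.7176 INR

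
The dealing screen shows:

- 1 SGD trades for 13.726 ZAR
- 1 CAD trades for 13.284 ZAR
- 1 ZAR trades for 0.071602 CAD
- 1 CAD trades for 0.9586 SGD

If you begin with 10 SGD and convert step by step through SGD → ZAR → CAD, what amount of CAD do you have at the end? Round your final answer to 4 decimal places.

10 SGD × 13.726 = 137.26 ZAR
137.26 ZAR × 0.071602 = 9.82809052 CAD

9.8281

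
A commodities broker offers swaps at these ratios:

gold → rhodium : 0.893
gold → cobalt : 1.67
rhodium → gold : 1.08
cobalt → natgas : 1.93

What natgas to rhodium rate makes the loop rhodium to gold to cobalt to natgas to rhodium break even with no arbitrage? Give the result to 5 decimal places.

Known legs of the cycle: 1.08 × 1.67 × 1.93 = 3.480948
For no arbitrage the full-cycle product must be 1, so the missing rate is 1 / 3.480948 ≈ 0.2872781.

0.28728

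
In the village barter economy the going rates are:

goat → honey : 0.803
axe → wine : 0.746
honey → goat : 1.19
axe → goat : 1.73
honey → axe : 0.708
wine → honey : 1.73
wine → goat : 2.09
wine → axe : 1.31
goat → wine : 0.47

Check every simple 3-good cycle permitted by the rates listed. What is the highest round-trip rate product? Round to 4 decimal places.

1.0652

goat→wine→axe→goat: 0.47 × 1.31 × 1.73 = 1.06516
goat→honey→axe→goat: 0.803 × 0.708 × 1.73 = 0.98355
goat→wine→honey→goat: 0.47 × 1.73 × 1.19 = 0.96759
honey→axe→wine→honey: 0.708 × 0.746 × 1.73 = 0.91373
Maximum is goat→wine→axe→goat at 1.0652; arbitrage exists.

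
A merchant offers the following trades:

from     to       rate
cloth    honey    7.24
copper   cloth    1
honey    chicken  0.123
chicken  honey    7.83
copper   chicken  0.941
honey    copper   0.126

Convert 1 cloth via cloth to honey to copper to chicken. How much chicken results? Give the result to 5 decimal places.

1 cloth × 7.24 = 7.24 honey
7.24 honey × 0.126 = 0.91224 copper
0.91224 copper × 0.941 = 0.85841784 chicken

0.85842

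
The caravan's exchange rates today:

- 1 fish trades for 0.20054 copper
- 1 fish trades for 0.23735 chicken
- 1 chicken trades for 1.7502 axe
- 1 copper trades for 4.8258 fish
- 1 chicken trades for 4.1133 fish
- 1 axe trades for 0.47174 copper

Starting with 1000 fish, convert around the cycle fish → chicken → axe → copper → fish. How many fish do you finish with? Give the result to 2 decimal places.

945.69

1000 fish × 0.23735 = 237.35 chicken
237.35 chicken × 1.7502 = 415.40997 axe
415.40997 axe × 0.47174 = 195.9654992478 copper
195.9654992478 copper × 4.8258 = 945.69030627003324 fish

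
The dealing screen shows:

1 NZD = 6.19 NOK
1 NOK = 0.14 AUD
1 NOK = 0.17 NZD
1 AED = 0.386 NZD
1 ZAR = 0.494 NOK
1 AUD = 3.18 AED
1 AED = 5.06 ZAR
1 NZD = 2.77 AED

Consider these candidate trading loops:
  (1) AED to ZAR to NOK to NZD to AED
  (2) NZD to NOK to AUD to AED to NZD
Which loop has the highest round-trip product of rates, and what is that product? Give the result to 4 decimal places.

1.1771

(1) 5.06 × 0.494 × 0.17 × 2.77 = 1.17708
(2) 6.19 × 0.14 × 3.18 × 0.386 = 1.06373
Highest is cycle (1) at 1.1771 (>1, arbitrage).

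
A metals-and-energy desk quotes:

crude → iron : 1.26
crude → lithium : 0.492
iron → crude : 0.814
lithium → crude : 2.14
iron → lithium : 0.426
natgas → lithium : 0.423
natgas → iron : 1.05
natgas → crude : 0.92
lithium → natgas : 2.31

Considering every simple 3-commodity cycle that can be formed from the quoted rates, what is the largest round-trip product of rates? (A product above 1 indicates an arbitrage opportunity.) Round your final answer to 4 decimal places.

1.1487

lithium→crude→iron→lithium: 2.14 × 1.26 × 0.426 = 1.14867
lithium→natgas→crude→lithium: 2.31 × 0.92 × 0.492 = 1.04560
lithium→natgas→iron→lithium: 2.31 × 1.05 × 0.426 = 1.03326
Maximum is lithium→crude→iron→lithium at 1.1487; arbitrage exists.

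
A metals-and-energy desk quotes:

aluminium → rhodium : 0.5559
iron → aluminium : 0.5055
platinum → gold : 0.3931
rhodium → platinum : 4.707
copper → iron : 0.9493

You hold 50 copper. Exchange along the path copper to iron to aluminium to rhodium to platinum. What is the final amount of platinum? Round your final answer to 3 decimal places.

50 copper × 0.9493 = 47.465 iron
47.465 iron × 0.5055 = 23.9935575 aluminium
23.9935575 aluminium × 0.5559 = 13.33801861425 rhodium
13.33801861425 rhodium × 4.707 = 62.78205361727475 platinum

62.782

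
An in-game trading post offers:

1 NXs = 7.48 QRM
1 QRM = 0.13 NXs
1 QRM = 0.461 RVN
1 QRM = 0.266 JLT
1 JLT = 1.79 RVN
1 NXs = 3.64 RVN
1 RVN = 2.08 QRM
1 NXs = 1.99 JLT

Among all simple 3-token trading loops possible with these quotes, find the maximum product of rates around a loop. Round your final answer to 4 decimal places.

RVN→QRM→JLT→RVN: 2.08 × 0.266 × 1.79 = 0.99037
RVN→QRM→NXs→RVN: 2.08 × 0.13 × 3.64 = 0.98426
Maximum is RVN→QRM→JLT→RVN at 0.9904; no arbitrage — every cycle loses value.

0.9904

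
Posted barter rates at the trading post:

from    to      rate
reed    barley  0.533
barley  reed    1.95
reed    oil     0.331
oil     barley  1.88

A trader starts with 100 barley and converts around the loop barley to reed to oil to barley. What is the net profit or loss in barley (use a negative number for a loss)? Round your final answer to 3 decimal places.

100 barley × 1.95 = 195 reed
195 reed × 0.331 = 64.545 oil
64.545 oil × 1.88 = 121.3446 barley
Net change: 121.3446 − 100 = 21.3446 barley

21.345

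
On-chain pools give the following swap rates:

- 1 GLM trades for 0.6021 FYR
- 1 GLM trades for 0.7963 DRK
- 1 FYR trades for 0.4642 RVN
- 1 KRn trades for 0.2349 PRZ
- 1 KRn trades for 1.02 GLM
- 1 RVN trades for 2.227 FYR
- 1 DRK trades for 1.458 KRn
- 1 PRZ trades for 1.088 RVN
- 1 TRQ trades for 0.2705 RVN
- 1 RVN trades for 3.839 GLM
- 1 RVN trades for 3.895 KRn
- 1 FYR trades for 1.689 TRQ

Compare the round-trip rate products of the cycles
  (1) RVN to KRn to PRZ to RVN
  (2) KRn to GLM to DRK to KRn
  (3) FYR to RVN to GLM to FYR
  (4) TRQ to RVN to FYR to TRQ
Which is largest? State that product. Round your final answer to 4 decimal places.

1.1842

(1) 3.895 × 0.2349 × 1.088 = 0.99545
(2) 1.02 × 0.7963 × 1.458 = 1.18423
(3) 0.4642 × 3.839 × 0.6021 = 1.07298
(4) 0.2705 × 2.227 × 1.689 = 1.01746
Highest is cycle (2) at 1.1842 (>1, arbitrage).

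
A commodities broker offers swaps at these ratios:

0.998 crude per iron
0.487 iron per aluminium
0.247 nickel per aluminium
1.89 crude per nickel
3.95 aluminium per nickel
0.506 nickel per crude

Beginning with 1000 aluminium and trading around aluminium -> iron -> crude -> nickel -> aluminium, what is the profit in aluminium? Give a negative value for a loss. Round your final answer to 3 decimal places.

1000 aluminium × 0.487 = 487 iron
487 iron × 0.998 = 486.026 crude
486.026 crude × 0.506 = 245.929156 nickel
245.929156 nickel × 3.95 = 971.4201662 aluminium
Net change: 971.4201662 − 1000 = -28.5798338 aluminium

-28.580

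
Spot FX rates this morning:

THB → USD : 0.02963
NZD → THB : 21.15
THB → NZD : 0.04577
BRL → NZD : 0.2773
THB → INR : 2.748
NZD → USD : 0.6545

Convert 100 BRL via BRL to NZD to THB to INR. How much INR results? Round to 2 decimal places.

100 BRL × 0.2773 = 27.73 NZD
27.73 NZD × 21.15 = 586.4895 THB
586.4895 THB × 2.748 = 1611.673146 INR

1611.67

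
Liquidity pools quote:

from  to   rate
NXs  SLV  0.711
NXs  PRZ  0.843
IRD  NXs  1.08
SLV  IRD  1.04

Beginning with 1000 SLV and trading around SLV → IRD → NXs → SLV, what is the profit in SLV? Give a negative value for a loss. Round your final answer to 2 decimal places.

1000 SLV × 1.04 = 1040 IRD
1040 IRD × 1.08 = 1123.2 NXs
1123.2 NXs × 0.711 = 798.5952 SLV
Net change: 798.5952 − 1000 = -201.4048 SLV

-201.40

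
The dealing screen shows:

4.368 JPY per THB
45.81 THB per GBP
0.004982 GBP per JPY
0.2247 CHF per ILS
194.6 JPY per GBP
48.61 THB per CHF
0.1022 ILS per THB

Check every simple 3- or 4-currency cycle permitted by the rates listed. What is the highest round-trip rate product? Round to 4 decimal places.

THB→ILS→CHF→THB: 0.1022 × 0.2247 × 48.61 = 1.11630
JPY→GBP→THB→JPY: 0.004982 × 45.81 × 4.368 = 0.99689
Maximum is THB→ILS→CHF→THB at 1.1163; arbitrage exists.

1.1163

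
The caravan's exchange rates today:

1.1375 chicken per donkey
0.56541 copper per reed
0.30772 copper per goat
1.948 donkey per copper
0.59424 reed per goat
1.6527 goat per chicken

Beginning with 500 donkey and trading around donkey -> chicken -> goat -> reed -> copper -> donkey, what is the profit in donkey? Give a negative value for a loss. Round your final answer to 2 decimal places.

115.22

500 donkey × 1.1375 = 568.75 chicken
568.75 chicken × 1.6527 = 939.973125 goat
939.973125 goat × 0.59424 = 558.5696298 reed
558.5696298 reed × 0.56541 = 315.820854385218 copper
315.820854385218 copper × 1.948 = 615.219024342404664 donkey
Net change: 615.219024342404664 − 500 = 115.219024342404664 donkey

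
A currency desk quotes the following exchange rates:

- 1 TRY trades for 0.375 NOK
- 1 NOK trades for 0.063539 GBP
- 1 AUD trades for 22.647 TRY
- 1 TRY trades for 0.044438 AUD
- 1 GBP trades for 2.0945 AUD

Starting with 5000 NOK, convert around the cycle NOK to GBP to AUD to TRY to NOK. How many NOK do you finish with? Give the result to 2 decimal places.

5000 NOK × 0.063539 = 317.695 GBP
317.695 GBP × 2.0945 = 665.4121775 AUD
665.4121775 AUD × 22.647 = 15069.5895838425 TRY
15069.5895838425 TRY × 0.375 = 5651.0960939409375 NOK

5651.10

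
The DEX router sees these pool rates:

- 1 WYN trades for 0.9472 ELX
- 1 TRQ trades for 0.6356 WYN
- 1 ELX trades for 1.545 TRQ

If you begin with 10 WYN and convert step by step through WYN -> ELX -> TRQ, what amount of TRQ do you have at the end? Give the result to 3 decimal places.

14.634

10 WYN × 0.9472 = 9.472 ELX
9.472 ELX × 1.545 = 14.63424 TRQ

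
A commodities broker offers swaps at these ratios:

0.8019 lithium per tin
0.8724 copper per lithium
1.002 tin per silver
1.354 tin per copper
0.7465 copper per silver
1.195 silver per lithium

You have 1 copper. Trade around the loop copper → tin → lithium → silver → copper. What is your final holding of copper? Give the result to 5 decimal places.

1 copper × 1.354 = 1.354 tin
1.354 tin × 0.8019 = 1.0857726 lithium
1.0857726 lithium × 1.195 = 1.297498257 silver
1.297498257 silver × 0.7465 = 0.9685824488505 copper

0.96858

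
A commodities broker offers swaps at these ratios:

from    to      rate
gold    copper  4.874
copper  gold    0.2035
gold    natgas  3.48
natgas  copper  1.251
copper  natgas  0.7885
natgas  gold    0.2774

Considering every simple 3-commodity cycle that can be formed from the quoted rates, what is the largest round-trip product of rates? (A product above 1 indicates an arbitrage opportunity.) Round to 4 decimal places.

1.0661

copper→natgas→gold→copper: 0.7885 × 0.2774 × 4.874 = 1.06609
copper→gold→natgas→copper: 0.2035 × 3.48 × 1.251 = 0.88593
Maximum is copper→natgas→gold→copper at 1.0661; arbitrage exists.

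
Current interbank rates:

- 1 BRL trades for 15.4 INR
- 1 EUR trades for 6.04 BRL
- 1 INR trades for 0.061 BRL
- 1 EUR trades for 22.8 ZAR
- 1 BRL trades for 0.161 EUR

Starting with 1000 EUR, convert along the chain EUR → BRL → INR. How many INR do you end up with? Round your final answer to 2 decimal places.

93016.00

1000 EUR × 6.04 = 6040 BRL
6040 BRL × 15.4 = 93016 INR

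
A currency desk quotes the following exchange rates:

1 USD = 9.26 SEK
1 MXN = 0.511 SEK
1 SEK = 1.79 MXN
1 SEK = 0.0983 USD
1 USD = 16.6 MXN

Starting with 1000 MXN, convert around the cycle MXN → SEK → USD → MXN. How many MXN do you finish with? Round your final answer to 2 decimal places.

833.84

1000 MXN × 0.511 = 511 SEK
511 SEK × 0.0983 = 50.2313 USD
50.2313 USD × 16.6 = 833.83958 MXN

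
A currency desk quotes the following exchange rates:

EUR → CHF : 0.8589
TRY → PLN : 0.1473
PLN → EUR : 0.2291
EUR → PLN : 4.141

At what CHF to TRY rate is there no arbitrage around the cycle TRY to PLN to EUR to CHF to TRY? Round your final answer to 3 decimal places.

34.501

Known legs of the cycle: 0.1473 × 0.2291 × 0.8589 = 0.028984808727
For no arbitrage the full-cycle product must be 1, so the missing rate is 1 / 0.028984808727 ≈ 34.50083.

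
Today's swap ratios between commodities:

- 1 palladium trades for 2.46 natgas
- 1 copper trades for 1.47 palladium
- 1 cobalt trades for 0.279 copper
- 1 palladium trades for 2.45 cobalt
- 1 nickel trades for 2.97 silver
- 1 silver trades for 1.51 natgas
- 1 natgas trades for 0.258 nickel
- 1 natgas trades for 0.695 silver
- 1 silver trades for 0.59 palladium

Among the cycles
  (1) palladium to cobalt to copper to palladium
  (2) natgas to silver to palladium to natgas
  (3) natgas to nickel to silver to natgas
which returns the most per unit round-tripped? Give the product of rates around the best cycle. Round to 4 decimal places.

1.1571

(1) 2.45 × 0.279 × 1.47 = 1.00482
(2) 0.695 × 0.59 × 2.46 = 1.00872
(3) 0.258 × 2.97 × 1.51 = 1.15705
Highest is cycle (3) at 1.1571 (>1, arbitrage).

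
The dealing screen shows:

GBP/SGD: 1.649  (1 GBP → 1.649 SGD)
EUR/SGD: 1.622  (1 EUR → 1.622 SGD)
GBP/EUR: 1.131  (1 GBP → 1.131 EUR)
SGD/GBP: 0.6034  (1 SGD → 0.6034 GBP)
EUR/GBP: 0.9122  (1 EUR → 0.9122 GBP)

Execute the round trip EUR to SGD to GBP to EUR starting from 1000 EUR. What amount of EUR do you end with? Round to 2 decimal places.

1106.93

1000 EUR × 1.622 = 1622 SGD
1622 SGD × 0.6034 = 978.7148 GBP
978.7148 GBP × 1.131 = 1106.9264388 EUR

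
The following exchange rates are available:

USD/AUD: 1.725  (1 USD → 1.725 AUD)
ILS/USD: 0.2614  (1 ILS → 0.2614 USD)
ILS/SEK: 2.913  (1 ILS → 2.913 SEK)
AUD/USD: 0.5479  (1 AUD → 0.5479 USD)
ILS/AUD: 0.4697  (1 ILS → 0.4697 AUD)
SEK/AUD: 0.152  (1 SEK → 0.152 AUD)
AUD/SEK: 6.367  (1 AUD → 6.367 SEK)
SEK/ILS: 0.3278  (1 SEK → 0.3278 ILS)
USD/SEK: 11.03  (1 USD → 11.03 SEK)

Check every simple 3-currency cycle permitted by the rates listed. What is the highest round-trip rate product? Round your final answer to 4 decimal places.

ILS→AUD→SEK→ILS: 0.4697 × 6.367 × 0.3278 = 0.98031
USD→SEK→ILS→USD: 11.03 × 0.3278 × 0.2614 = 0.94513
USD→SEK→AUD→USD: 11.03 × 0.152 × 0.5479 = 0.91859
Maximum is ILS→AUD→SEK→ILS at 0.9803; no arbitrage — every cycle loses value.

0.9803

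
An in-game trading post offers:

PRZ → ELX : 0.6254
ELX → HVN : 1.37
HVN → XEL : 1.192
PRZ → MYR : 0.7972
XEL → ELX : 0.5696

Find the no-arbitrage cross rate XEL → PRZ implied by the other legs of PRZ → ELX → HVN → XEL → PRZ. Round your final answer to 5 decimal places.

0.97914

Known legs of the cycle: 0.6254 × 1.37 × 1.192 = 1.021303216
For no arbitrage the full-cycle product must be 1, so the missing rate is 1 / 1.021303216 ≈ 0.9791411.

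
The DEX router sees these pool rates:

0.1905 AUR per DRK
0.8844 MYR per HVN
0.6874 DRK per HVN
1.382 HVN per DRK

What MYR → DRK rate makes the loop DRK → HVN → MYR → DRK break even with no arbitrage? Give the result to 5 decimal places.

0.81817

Known legs of the cycle: 1.382 × 0.8844 = 1.2222408
For no arbitrage the full-cycle product must be 1, so the missing rate is 1 / 1.2222408 ≈ 0.8181694.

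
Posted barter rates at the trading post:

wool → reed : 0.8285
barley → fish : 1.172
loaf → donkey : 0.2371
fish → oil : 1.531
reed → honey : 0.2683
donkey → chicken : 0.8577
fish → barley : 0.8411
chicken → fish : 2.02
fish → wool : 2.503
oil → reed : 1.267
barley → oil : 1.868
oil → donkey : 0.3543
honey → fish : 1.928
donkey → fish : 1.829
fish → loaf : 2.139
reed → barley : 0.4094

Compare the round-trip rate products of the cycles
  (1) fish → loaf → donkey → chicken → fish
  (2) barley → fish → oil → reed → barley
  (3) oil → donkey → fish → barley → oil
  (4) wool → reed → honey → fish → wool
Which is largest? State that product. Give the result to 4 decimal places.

(1) 2.139 × 0.2371 × 0.8577 × 2.02 = 0.87868
(2) 1.172 × 1.531 × 1.267 × 0.4094 = 0.93074
(3) 0.3543 × 1.829 × 0.8411 × 1.868 = 1.01814
(4) 0.8285 × 0.2683 × 1.928 × 2.503 = 1.07271
Highest is cycle (4) at 1.0727 (>1, arbitrage).

1.0727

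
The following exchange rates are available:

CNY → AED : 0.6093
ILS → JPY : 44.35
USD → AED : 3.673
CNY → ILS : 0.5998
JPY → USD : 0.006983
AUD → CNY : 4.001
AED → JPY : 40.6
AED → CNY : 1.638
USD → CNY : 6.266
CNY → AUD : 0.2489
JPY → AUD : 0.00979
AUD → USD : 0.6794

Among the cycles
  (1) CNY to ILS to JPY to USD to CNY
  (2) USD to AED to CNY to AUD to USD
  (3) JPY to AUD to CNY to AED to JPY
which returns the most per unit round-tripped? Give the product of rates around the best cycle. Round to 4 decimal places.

1.1639

(1) 0.5998 × 44.35 × 0.006983 × 6.266 = 1.16395
(2) 3.673 × 1.638 × 0.2489 × 0.6794 = 1.01738
(3) 0.00979 × 4.001 × 0.6093 × 40.6 = 0.96897
Highest is cycle (1) at 1.1639 (>1, arbitrage).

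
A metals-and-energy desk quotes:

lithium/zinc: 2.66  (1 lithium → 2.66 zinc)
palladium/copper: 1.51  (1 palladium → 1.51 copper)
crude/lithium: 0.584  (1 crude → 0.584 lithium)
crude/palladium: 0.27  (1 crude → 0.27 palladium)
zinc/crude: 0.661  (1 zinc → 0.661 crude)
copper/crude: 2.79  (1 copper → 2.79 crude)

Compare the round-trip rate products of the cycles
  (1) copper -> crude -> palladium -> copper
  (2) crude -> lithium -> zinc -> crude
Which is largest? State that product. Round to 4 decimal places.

1.1375

(1) 2.79 × 0.27 × 1.51 = 1.13748
(2) 0.584 × 2.66 × 0.661 = 1.02682
Highest is cycle (1) at 1.1375 (>1, arbitrage).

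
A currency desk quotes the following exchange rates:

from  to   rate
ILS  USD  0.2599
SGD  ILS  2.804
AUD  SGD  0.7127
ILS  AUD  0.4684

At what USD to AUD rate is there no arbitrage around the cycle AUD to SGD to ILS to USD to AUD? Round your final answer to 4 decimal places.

Known legs of the cycle: 0.7127 × 2.804 × 0.2599 = 0.51938696692
For no arbitrage the full-cycle product must be 1, so the missing rate is 1 / 0.51938696692 ≈ 1.925347.

1.9253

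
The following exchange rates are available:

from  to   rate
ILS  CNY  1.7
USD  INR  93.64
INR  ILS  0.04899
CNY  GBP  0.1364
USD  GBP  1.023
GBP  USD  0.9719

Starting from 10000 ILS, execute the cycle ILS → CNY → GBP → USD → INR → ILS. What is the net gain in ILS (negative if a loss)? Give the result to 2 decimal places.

10000 ILS × 1.7 = 17000 CNY
17000 CNY × 0.1364 = 2318.8 GBP
2318.8 GBP × 0.9719 = 2253.64172 USD
2253.64172 USD × 93.64 = 211031.0106608 INR
211031.0106608 INR × 0.04899 = 10338.409212272592 ILS
Net change: 10338.409212272592 − 10000 = 338.409212272592 ILS

338.41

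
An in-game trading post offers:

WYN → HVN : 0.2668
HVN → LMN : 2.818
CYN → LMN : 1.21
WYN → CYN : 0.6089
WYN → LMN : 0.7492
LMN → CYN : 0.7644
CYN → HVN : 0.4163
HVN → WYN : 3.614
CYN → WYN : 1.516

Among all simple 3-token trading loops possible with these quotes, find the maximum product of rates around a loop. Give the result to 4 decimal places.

0.9161

HVN→WYN→CYN→HVN: 3.614 × 0.6089 × 0.4163 = 0.91610
HVN→LMN→CYN→HVN: 2.818 × 0.7644 × 0.4163 = 0.89674
CYN→WYN→LMN→CYN: 1.516 × 0.7492 × 0.7644 = 0.86820
Maximum is HVN→WYN→CYN→HVN at 0.9161; no arbitrage — every cycle loses value.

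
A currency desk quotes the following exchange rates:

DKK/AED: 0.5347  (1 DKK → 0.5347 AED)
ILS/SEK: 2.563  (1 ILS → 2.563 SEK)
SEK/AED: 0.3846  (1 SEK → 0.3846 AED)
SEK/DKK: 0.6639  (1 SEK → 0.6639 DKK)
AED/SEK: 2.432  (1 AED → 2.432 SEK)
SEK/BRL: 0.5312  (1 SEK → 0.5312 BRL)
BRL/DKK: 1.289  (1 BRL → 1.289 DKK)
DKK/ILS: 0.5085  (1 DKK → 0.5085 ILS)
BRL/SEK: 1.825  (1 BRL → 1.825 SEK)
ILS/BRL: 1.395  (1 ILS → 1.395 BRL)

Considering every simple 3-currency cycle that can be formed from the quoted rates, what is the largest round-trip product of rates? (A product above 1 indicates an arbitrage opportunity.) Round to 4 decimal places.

DKK→ILS→BRL→DKK: 0.5085 × 1.395 × 1.289 = 0.91436
SEK→DKK→ILS→SEK: 0.6639 × 0.5085 × 2.563 = 0.86525
SEK→DKK→AED→SEK: 0.6639 × 0.5347 × 2.432 = 0.86333
Maximum is DKK→ILS→BRL→DKK at 0.9144; no arbitrage — every cycle loses value.

0.9144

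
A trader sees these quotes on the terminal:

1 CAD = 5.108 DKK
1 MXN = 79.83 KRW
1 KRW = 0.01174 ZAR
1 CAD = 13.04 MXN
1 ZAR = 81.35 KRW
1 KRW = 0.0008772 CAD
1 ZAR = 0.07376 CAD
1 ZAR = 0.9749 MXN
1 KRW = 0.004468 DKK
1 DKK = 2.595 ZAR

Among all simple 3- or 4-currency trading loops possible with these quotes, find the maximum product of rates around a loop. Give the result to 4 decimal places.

0.9777

ZAR→CAD→DKK→ZAR: 0.07376 × 5.108 × 2.595 = 0.97771
KRW→CAD→DKK→ZAR→KRW: 0.0008772 × 5.108 × 2.595 × 81.35 = 0.94590
KRW→DKK→ZAR→KRW: 0.004468 × 2.595 × 81.35 = 0.94321
MXN→KRW→ZAR→MXN: 79.83 × 0.01174 × 0.9749 = 0.91368
MXN→KRW→CAD→MXN: 79.83 × 0.0008772 × 13.04 = 0.91315
MXN→KRW→DKK→ZAR→MXN: 79.83 × 0.004468 × 2.595 × 0.9749 = 0.90235
MXN→KRW→ZAR→CAD→MXN: 79.83 × 0.01174 × 0.07376 × 13.04 = 0.90143
Maximum is ZAR→CAD→DKK→ZAR at 0.9777; no arbitrage — every cycle loses value.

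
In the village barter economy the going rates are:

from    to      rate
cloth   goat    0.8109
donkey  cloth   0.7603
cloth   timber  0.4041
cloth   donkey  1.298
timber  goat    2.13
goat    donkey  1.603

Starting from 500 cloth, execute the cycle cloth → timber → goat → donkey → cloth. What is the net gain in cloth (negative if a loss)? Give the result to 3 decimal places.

500 cloth × 0.4041 = 202.05 timber
202.05 timber × 2.13 = 430.3665 goat
430.3665 goat × 1.603 = 689.8774995 donkey
689.8774995 donkey × 0.7603 = 524.51386286985 cloth
Net change: 524.51386286985 − 500 = 24.51386286985 cloth

24.514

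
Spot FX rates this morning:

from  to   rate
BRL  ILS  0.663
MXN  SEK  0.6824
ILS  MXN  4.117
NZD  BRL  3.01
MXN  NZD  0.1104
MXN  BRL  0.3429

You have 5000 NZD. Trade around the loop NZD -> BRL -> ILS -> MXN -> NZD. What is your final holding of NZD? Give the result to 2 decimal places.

4535.24

5000 NZD × 3.01 = 15050 BRL
15050 BRL × 0.663 = 9978.15 ILS
9978.15 ILS × 4.117 = 41080.04355 MXN
41080.04355 MXN × 0.1104 = 4535.23680792 NZD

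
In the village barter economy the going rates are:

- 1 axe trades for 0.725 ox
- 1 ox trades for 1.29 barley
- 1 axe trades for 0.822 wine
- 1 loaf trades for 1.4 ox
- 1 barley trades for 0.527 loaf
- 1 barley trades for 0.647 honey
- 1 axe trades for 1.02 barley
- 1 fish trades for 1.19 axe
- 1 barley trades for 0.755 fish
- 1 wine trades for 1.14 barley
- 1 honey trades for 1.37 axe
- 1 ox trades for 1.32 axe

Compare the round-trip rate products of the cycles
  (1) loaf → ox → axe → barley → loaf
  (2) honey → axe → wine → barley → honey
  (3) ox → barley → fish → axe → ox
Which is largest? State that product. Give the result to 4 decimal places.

(1) 1.4 × 1.32 × 1.02 × 0.527 = 0.99337
(2) 1.37 × 0.822 × 1.14 × 0.647 = 0.83062
(3) 1.29 × 0.755 × 1.19 × 0.725 = 0.84028
Highest is cycle (1) at 0.9934 (≤1, no arbitrage).

0.9934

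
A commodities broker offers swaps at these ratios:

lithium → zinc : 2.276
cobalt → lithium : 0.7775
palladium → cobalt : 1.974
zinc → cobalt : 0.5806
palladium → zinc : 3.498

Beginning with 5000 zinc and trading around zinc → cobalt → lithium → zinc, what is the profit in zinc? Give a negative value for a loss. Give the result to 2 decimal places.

5000 zinc × 0.5806 = 2903 cobalt
2903 cobalt × 0.7775 = 2257.0825 lithium
2257.0825 lithium × 2.276 = 5137.11977 zinc
Net change: 5137.11977 − 5000 = 137.11977 zinc

137.12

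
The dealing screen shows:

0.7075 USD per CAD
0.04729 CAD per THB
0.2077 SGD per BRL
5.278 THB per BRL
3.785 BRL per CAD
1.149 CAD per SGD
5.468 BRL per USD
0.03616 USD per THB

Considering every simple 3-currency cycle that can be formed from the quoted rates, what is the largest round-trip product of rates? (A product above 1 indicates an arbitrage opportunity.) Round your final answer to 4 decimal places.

1.0436

THB→USD→BRL→THB: 0.03616 × 5.468 × 5.278 = 1.04358
THB→CAD→BRL→THB: 0.04729 × 3.785 × 5.278 = 0.94472
BRL→SGD→CAD→BRL: 0.2077 × 1.149 × 3.785 = 0.90328
Maximum is THB→USD→BRL→THB at 1.0436; arbitrage exists.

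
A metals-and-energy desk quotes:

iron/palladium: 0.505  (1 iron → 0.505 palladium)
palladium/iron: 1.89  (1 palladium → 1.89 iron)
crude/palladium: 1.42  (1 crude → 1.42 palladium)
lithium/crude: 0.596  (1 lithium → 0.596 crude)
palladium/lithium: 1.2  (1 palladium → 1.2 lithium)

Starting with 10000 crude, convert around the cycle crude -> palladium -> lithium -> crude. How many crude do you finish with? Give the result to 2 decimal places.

10000 crude × 1.42 = 14200 palladium
14200 palladium × 1.2 = 17040 lithium
17040 lithium × 0.596 = 10155.84 crude

10155.84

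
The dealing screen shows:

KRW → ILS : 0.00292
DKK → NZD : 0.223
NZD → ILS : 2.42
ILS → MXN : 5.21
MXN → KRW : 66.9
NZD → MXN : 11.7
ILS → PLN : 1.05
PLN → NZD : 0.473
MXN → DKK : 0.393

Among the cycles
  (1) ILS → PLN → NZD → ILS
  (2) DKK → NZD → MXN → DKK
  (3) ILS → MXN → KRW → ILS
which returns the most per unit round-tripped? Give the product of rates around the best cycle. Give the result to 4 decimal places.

1.2019

(1) 1.05 × 0.473 × 2.42 = 1.20189
(2) 0.223 × 11.7 × 0.393 = 1.02538
(3) 5.21 × 66.9 × 0.00292 = 1.01776
Highest is cycle (1) at 1.2019 (>1, arbitrage).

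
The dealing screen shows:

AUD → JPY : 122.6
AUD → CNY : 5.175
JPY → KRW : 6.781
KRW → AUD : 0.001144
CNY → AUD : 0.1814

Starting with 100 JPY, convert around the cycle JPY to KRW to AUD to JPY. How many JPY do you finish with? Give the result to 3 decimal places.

100 JPY × 6.781 = 678.1 KRW
678.1 KRW × 0.001144 = 0.7757464 AUD
0.7757464 AUD × 122.6 = 95.10650864 JPY

95.107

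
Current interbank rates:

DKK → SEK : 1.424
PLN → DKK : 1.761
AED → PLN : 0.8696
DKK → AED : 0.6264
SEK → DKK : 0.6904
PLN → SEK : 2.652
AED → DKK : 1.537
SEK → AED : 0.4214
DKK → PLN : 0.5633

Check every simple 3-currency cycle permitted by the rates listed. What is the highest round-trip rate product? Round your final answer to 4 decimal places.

1.0314

DKK→PLN→SEK→DKK: 0.5633 × 2.652 × 0.6904 = 1.03137
PLN→SEK→AED→PLN: 2.652 × 0.4214 × 0.8696 = 0.97182
DKK→AED→PLN→DKK: 0.6264 × 0.8696 × 1.761 = 0.95925
DKK→SEK→AED→DKK: 1.424 × 0.4214 × 1.537 = 0.92231
Maximum is DKK→PLN→SEK→DKK at 1.0314; arbitrage exists.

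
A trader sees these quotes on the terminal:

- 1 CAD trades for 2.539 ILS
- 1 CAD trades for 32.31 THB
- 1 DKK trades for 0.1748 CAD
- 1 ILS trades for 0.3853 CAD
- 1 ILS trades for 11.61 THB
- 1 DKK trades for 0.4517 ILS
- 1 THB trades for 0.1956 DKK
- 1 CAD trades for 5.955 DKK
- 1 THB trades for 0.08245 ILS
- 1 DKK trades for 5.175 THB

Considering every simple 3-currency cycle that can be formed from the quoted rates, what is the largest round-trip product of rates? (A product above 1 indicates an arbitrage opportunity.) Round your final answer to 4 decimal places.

1.1047

THB→DKK→CAD→THB: 0.1956 × 0.1748 × 32.31 = 1.10471
CAD→DKK→ILS→CAD: 5.955 × 0.4517 × 0.3853 = 1.03641
THB→ILS→CAD→THB: 0.08245 × 0.3853 × 32.31 = 1.02642
THB→DKK→ILS→THB: 0.1956 × 0.4517 × 11.61 = 1.02577
Maximum is THB→DKK→CAD→THB at 1.1047; arbitrage exists.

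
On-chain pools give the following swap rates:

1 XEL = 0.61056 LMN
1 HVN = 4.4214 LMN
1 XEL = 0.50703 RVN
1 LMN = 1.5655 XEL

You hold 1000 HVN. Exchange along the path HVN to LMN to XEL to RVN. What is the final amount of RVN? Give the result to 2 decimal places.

3509.51

1000 HVN × 4.4214 = 4421.4 LMN
4421.4 LMN × 1.5655 = 6921.7017 XEL
6921.7017 XEL × 0.50703 = 3509.510412951 RVN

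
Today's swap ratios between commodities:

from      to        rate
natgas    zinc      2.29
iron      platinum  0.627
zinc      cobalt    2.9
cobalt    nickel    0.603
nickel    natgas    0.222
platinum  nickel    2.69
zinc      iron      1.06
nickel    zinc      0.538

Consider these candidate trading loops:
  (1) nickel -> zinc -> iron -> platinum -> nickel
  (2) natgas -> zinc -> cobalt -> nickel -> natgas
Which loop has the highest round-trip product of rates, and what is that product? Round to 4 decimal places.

(1) 0.538 × 1.06 × 0.627 × 2.69 = 0.96185
(2) 2.29 × 2.9 × 0.603 × 0.222 = 0.88900
Highest is cycle (1) at 0.9619 (≤1, no arbitrage).

0.9619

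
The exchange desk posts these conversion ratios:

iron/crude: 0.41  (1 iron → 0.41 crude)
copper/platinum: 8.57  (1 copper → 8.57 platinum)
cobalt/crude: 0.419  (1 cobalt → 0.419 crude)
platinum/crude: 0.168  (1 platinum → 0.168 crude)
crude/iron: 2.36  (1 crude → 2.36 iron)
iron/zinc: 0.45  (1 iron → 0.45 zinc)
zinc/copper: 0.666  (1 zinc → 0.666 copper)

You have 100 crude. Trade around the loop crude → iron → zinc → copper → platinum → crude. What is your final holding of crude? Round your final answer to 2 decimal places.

100 crude × 2.36 = 236 iron
236 iron × 0.45 = 106.2 zinc
106.2 zinc × 0.666 = 70.7292 copper
70.7292 copper × 8.57 = 606.149244 platinum
606.149244 platinum × 0.168 = 101.833072992 crude

101.83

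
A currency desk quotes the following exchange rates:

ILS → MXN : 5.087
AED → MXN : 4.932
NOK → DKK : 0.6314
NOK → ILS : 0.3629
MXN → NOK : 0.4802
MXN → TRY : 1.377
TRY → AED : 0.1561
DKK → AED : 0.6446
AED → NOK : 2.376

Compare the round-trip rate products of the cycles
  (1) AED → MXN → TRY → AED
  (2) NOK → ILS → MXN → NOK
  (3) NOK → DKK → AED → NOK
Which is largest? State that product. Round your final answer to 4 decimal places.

(1) 4.932 × 1.377 × 0.1561 = 1.06013
(2) 0.3629 × 5.087 × 0.4802 = 0.88648
(3) 0.6314 × 0.6446 × 2.376 = 0.96703
Highest is cycle (1) at 1.0601 (>1, arbitrage).

1.0601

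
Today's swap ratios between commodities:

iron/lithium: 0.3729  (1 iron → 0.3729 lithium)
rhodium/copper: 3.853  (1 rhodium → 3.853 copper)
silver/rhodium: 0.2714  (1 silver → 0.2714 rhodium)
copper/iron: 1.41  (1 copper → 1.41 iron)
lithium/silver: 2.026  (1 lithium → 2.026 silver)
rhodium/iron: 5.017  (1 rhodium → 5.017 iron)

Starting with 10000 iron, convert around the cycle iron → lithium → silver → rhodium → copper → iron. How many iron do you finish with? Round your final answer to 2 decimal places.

11139.35

10000 iron × 0.3729 = 3729 lithium
3729 lithium × 2.026 = 7554.954 silver
7554.954 silver × 0.2714 = 2050.4145156 rhodium
2050.4145156 rhodium × 3.853 = 7900.2471286068 copper
7900.2471286068 copper × 1.41 = 11139.348451335588 iron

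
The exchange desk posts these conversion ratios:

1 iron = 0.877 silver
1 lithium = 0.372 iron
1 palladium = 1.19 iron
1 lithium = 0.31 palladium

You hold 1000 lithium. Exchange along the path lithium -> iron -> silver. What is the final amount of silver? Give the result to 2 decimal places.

326.24

1000 lithium × 0.372 = 372 iron
372 iron × 0.877 = 326.244 silver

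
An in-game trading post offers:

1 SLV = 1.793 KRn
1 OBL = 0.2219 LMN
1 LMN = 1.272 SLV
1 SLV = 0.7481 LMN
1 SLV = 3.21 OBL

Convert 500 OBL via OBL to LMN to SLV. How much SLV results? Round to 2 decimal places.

500 OBL × 0.2219 = 110.95 LMN
110.95 LMN × 1.272 = 141.1284 SLV

141.13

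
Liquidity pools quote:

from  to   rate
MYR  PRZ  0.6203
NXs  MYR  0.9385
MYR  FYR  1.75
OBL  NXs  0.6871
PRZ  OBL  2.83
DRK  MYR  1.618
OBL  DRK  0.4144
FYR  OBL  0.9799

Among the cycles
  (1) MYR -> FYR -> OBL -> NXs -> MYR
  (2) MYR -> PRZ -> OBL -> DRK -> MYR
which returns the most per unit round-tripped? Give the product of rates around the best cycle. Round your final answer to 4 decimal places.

(1) 1.75 × 0.9799 × 0.6871 × 0.9385 = 1.10579
(2) 0.6203 × 2.83 × 0.4144 × 1.618 = 1.17703
Highest is cycle (2) at 1.1770 (>1, arbitrage).

1.1770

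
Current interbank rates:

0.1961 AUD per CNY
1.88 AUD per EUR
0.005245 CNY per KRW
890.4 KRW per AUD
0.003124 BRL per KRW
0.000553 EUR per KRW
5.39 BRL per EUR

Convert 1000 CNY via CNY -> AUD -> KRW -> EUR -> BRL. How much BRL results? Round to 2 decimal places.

520.45

1000 CNY × 0.1961 = 196.1 AUD
196.1 AUD × 890.4 = 174607.44 KRW
174607.44 KRW × 0.000553 = 96.55791432 EUR
96.55791432 EUR × 5.39 = 520.4471581848 BRL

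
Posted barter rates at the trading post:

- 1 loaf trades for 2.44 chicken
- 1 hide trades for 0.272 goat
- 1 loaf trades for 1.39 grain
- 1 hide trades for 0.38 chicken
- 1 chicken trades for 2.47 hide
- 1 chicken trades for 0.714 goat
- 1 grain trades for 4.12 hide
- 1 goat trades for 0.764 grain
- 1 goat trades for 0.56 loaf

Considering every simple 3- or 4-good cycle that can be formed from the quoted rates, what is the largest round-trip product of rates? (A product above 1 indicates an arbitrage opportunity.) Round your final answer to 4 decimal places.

0.9756

goat→loaf→chicken→goat: 0.56 × 2.44 × 0.714 = 0.97561
hide→goat→loaf→chicken→hide: 0.272 × 0.56 × 2.44 × 2.47 = 0.91800
hide→goat→loaf→grain→hide: 0.272 × 0.56 × 1.39 × 4.12 = 0.87231
hide→goat→grain→hide: 0.272 × 0.764 × 4.12 = 0.85617
hide→chicken→goat→grain→hide: 0.38 × 0.714 × 0.764 × 4.12 = 0.85403
Maximum is goat→loaf→chicken→goat at 0.9756; no arbitrage — every cycle loses value.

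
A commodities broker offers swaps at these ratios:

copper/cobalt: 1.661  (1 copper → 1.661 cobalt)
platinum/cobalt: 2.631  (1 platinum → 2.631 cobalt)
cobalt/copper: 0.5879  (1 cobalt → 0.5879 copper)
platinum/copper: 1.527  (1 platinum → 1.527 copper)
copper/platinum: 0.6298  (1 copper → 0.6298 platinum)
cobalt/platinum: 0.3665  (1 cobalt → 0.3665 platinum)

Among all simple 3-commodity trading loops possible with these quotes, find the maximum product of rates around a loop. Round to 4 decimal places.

copper→platinum→cobalt→copper: 0.6298 × 2.631 × 0.5879 = 0.97415
copper→cobalt→platinum→copper: 1.661 × 0.3665 × 1.527 = 0.92957
Maximum is copper→platinum→cobalt→copper at 0.9742; no arbitrage — every cycle loses value.

0.9742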